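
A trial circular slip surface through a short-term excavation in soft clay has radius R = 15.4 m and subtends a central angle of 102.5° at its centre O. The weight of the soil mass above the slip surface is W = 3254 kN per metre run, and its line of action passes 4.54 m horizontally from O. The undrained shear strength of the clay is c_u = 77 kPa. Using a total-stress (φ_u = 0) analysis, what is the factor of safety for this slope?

Taking moments about the centre O, the resisting moment is provided by the undrained shear strength acting along the arc:
Arc length L_a = R·θ = 15.4·(102.5°·π/180) = 15.4·1.7890 = 27.55 m
M_R = c_u·L_a·R = 77·27.55·15.4 = 32668.8 kN·m/m
M_D = W·d = 3254·4.54 = 14773.2 kN·m/m
FS = M_R / M_D = 32668.8 / 14773.2 = 2.211

FS = 2.21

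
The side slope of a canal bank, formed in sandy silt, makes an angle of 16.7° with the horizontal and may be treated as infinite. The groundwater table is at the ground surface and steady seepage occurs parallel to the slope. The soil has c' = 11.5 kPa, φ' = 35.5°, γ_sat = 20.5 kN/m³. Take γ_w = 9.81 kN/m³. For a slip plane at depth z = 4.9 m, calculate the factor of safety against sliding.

With seepage parallel to the slope and the water table at the surface, the effective normal stress on the slip plane uses the buoyant unit weight γ' = γ_sat − γ_w while the driving shear stress uses γ_sat:
FS = [c' + γ' z cos²β tanφ'] / [γ_sat z sinβ cosβ]
γ' = 20.5 − 9.81 = 10.69 kN/m³
Numerator = 11.5 + 10.69·4.9·cos²16.7°·tan35.5° = 11.5 + 10.69·4.9·0.9174·0.7133 = 45.778 kPa
Denominator = 20.5·4.9·sin16.7°·cos16.7° = 20.5·4.9·0.2874·0.9578 = 27.648 kPa
FS = 45.778 / 27.648 = 1.656

FS = 1.66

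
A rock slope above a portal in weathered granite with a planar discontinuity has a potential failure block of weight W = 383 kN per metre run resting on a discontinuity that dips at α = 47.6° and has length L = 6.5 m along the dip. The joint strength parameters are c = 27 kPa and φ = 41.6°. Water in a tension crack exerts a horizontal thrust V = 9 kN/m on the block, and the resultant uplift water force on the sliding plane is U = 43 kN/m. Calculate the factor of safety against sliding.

Resolving the block weight along and normal to the plane and applying the Mohr–Coulomb strength on the joint:
N' = W cosα − U − V sinα = 383·cos47.6° − 43 − 9·sin47.6° = 208.6 kN/m
Driving force T = W sinα + V cosα = 383·sin47.6° + 9·cos47.6° = 288.9 kN/m
Resisting force R = c·L + N'·tanφ = 27·6.5 + 208.6·tan41.6° = 175.5 + 185.2 = 360.7 kN/m
FS = R / T = 360.7 / 288.9 = 1.249

FS = 1.25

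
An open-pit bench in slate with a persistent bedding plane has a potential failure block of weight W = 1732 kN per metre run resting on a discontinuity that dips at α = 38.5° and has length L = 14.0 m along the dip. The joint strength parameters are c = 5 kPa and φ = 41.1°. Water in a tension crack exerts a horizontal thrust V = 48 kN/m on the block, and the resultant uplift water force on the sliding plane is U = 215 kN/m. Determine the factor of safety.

Resolving the block weight along and normal to the plane and applying the Mohr–Coulomb strength on the joint:
N' = W cosα − U − V sinα = 1732·cos38.5° − 215 − 48·sin38.5° = 1110.6 kN/m
Driving force T = W sinα + V cosα = 1732·sin38.5° + 48·cos38.5° = 1115.8 kN/m
Resisting force R = c·L + N'·tanφ = 5·14.0 + 1110.6·tan41.1° = 70.0 + 968.8 = 1038.8 kN/m
FS = R / T = 1038.8 / 1115.8 = 0.931

FS = 0.93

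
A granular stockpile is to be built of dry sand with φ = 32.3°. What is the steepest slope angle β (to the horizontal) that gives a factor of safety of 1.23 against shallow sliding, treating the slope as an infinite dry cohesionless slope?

For an infinite dry cohesionless slope FS = tanφ/tanβ, so tanβ = tanφ / FS.
tanβ = tan32.3° / 1.23 = 0.6322 / 1.23 = 0.5140
β = arctan(0.5140) = 27.20°

β = 27.2°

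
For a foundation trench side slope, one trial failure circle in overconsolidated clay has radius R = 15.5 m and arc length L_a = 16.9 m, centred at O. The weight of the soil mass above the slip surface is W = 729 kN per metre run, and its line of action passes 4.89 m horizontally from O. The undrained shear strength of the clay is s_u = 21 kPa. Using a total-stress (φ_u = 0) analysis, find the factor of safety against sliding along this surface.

Taking moments about the centre O, the resisting moment is provided by the undrained shear strength acting along the arc:
M_R = s_u·L_a·R = 21·16.90·15.5 = 5500.9 kN·m/m
M_D = W·d = 729·4.89 = 3564.8 kN·m/m
FS = M_R / M_D = 5500.9 / 3564.8 = 1.543

FS = 1.54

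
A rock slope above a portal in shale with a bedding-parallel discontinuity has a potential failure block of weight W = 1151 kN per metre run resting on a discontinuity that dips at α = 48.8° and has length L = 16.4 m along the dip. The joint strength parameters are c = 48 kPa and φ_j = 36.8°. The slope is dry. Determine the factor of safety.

Resolving the block weight along and normal to the plane and applying the Mohr–Coulomb strength on the joint:
N' = W cosα = 1151·cos48.8° = 758.2 kN/m
Driving force T = W sinα = 1151·sin48.8° = 866.0 kN/m
Resisting force R = c·L + N'·tanφ_j = 48·16.4 + 758.2·tan36.8° = 787.2 + 567.2 = 1354.4 kN/m
FS = R / T = 1354.4 / 866.0 = 1.564

FS = 1.56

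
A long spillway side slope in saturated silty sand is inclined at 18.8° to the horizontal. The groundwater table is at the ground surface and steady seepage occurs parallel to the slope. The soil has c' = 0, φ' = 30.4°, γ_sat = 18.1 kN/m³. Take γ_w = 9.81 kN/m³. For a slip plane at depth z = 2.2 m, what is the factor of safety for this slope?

With seepage parallel to the slope and the water table at the surface, the effective normal stress on the slip plane uses the buoyant unit weight γ' = γ_sat − γ_w while the driving shear stress uses γ_sat:
FS = [c' + γ' z cos²β tanφ'] / [γ_sat z sinβ cosβ]
(For c' = 0 this reduces to FS = (γ'/γ_sat)·tanφ'/tanβ.)
γ' = 18.1 − 9.81 = 8.29 kN/m³
Numerator = 0.0 + 8.29·2.2·cos²18.8°·tan30.4° = 0.0 + 8.29·2.2·0.8961·0.5867 = 9.589 kPa
Denominator = 18.1·2.2·sin18.8°·cos18.8° = 18.1·2.2·0.3223·0.9466 = 12.148 kPa
FS = 9.589 / 12.148 = 0.789

FS = 0.79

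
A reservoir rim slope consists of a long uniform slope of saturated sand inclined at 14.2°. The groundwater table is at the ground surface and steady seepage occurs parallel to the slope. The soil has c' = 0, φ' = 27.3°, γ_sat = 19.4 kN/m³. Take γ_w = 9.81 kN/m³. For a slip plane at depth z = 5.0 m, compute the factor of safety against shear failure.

With seepage parallel to the slope and the water table at the surface, the effective normal stress on the slip plane uses the buoyant unit weight γ' = γ_sat − γ_w while the driving shear stress uses γ_sat:
FS = [c' + γ' z cos²β tanφ'] / [γ_sat z sinβ cosβ]
(For c' = 0 this reduces to FS = (γ'/γ_sat)·tanφ'/tanβ.)
γ' = 19.4 − 9.81 = 9.59 kN/m³
Numerator = 0.0 + 9.59·5.0·cos²14.2°·tan27.3° = 0.0 + 9.59·5.0·0.9398·0.5161 = 23.260 kPa
Denominator = 19.4·5.0·sin14.2°·cos14.2° = 19.4·5.0·0.2453·0.9694 = 23.068 kPa
FS = 23.260 / 23.068 = 1.008

FS = 1.01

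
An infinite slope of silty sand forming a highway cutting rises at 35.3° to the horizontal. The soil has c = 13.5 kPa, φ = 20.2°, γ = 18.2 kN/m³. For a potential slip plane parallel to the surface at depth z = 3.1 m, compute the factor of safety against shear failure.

For an infinite slope with a slip plane parallel to the surface (no pore pressure): FS = [c + γz cos²β tanφ] / [γz sinβ cosβ].
γz = 18.2·3.1 = 56.42 kN/m²
Numerator = 13.5 + 56.42·cos²35.3°·tan20.2° = 13.5 + 56.42·0.6661·0.3679 = 27.327 kPa
Denominator = 56.42·sin35.3°·cos35.3° = 56.42·0.5779·0.8161 = 26.608 kPa
FS = 27.327 / 26.608 = 1.027

FS = 1.03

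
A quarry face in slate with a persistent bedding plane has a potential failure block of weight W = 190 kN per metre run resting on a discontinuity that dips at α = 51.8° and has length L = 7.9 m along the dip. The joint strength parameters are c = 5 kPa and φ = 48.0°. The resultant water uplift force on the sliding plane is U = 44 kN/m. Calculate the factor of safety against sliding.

Resolving the block weight along and normal to the plane and applying the Mohr–Coulomb strength on the joint:
N' = W cosα − U = 190·cos51.8° − 44 = 73.5 kN/m
Driving force T = W sinα = 190·sin51.8° = 149.3 kN/m
Resisting force R = c·L + N'·tanφ = 5·7.9 + 73.5·tan48.0° = 39.5 + 81.6 = 121.1 kN/m
FS = R / T = 121.1 / 149.3 = 0.811

FS = 0.81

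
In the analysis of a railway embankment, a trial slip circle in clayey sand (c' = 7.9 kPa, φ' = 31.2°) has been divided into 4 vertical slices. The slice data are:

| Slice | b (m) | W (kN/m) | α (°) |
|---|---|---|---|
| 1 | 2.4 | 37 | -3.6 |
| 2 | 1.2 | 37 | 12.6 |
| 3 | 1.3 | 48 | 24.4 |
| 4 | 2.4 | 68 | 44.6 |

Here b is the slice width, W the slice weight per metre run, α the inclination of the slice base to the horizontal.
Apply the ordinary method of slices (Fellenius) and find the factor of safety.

FS = 2.27

Ordinary method of slices: FS = Σ[c'·Δl_i + (W_i cosα_i)·tanφ'] / Σ W_i sinα_i, with Δl_i = b_i / cosα_i.
Slice 1: Δl = 2.4/cos(-3.6°) = 2.405 m; N'_1 = 37·cos(-3.6°) = 36.9; c'Δl = 19.00; W sinα = -2.3
Slice 2: Δl = 1.2/cos12.6° = 1.230 m; N'_2 = 37·cos12.6° = 36.1; c'Δl = 9.71; W sinα = 8.1
Slice 3: Δl = 1.3/cos24.4° = 1.427 m; N'_3 = 48·cos24.4° = 43.7; c'Δl = 11.28; W sinα = 19.8
Slice 4: Δl = 2.4/cos44.6° = 3.371 m; N'_4 = 68·cos44.6° = 48.4; c'Δl = 26.63; W sinα = 47.7
Σc'Δl = 66.6 kN/m; ΣN' = 165.2 kN/m; ΣW sinα = 73.3 kN/m
Resisting = 66.6 + 165.2·tan31.2° = 66.6 + 100.0 = 166.6 kN/m
FS = 166.6 / 73.3 = 2.273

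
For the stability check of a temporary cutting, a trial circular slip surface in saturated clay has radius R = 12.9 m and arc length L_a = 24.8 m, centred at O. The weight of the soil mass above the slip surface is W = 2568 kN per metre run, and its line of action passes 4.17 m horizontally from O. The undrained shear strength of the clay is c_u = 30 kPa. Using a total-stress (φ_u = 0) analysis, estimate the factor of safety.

FS = 0.90

Taking moments about the centre O, the resisting moment is provided by the undrained shear strength acting along the arc:
M_R = c_u·L_a·R = 30·24.80·12.9 = 9597.6 kN·m/m
M_D = W·d = 2568·4.17 = 10708.6 kN·m/m
FS = M_R / M_D = 9597.6 / 10708.6 = 0.896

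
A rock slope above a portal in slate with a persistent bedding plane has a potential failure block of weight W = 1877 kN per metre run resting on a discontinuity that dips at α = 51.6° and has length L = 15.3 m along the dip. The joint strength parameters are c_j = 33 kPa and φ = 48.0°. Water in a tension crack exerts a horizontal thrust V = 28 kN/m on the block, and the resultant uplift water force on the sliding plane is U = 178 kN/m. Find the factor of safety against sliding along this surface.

FS = 1.06

Resolving the block weight along and normal to the plane and applying the Mohr–Coulomb strength on the joint:
N' = W cosα − U − V sinα = 1877·cos51.6° − 178 − 28·sin51.6° = 966.0 kN/m
Driving force T = W sinα + V cosα = 1877·sin51.6° + 28·cos51.6° = 1488.4 kN/m
Resisting force R = c_j·L + N'·tanφ = 33·15.3 + 966.0·tan48.0° = 504.9 + 1072.8 = 1577.7 kN/m
FS = R / T = 1577.7 / 1488.4 = 1.060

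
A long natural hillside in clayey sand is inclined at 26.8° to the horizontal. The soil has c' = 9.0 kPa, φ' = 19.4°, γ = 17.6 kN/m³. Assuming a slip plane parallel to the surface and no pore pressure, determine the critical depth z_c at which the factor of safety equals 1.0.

z_c = 4.20 m

Setting FS = 1.00 in FS = [c' + γz cos²β tanφ'] / [γz sinβ cosβ] and solving for z:
z = c' / [γ cosβ (FS·sinβ − cosβ·tanφ')]
  = 9.0 / [17.6·cos26.8°·(1.00·sin26.8° − cos26.8°·tan19.4°)]
  = 9.0 / [17.6·0.8926·(1.00·0.4509 − 0.8926·0.3522)]
  = 9.0 / 2.1451 = 4.196 m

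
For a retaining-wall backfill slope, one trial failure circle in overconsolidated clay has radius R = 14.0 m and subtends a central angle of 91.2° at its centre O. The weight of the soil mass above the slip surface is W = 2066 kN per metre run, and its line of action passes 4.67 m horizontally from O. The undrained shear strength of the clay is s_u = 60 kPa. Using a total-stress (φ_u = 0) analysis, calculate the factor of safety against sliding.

FS = 1.94

Taking moments about the centre O, the resisting moment is provided by the undrained shear strength acting along the arc:
Arc length L_a = R·θ = 14.0·(91.2°·π/180) = 14.0·1.5917 = 22.28 m
M_R = s_u·L_a·R = 60·22.28·14.0 = 18718.9 kN·m/m
M_D = W·d = 2066·4.67 = 9648.2 kN·m/m
FS = M_R / M_D = 18718.9 / 9648.2 = 1.940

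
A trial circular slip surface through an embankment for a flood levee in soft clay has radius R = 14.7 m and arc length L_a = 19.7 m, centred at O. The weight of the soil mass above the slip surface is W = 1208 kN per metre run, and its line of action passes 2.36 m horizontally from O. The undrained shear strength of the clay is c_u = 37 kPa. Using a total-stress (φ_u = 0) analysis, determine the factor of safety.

FS = 3.76

Taking moments about the centre O, the resisting moment is provided by the undrained shear strength acting along the arc:
M_R = c_u·L_a·R = 37·19.70·14.7 = 10714.8 kN·m/m
M_D = W·d = 1208·2.36 = 2850.9 kN·m/m
FS = M_R / M_D = 10714.8 / 2850.9 = 3.758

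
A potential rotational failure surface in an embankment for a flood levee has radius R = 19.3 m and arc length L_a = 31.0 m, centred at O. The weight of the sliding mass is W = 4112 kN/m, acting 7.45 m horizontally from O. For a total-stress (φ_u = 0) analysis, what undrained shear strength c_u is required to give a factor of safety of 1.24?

c_u = 63.5 kPa

FS = c_u·L_a·R / (W·d), so c_u = FS·W·d / (L_a·R).
c_u = 1.24·4112·7.45 / (31.00·19.3) = 37986.7 / 598.30 = 63.49 kPa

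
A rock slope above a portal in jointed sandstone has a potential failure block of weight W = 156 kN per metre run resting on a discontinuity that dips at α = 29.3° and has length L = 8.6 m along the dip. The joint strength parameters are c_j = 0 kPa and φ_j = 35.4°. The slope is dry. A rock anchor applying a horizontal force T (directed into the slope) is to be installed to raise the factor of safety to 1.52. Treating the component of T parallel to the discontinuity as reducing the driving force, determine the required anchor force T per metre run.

T = 12 kN/m

Resolving forces along and normal to the sliding plane, with the horizontal anchor force T adding T·sinα to the effective normal force and T·cosα acting up the plane against the driving force:
FS = [c_jL + (W cosα + T sinα) tanφ_j] / [W sinα − T cosα]
Without the anchor: N' = 136.0 kN/m, driving T_d = 76.3 kN/m, resisting R = 0·8.6 + 136.0·tan35.4° = 96.7 kN/m, FS = 1.27.
Setting FS = 1.52 and solving for T:
1.52·(76.3 − T cos29.3°) = 96.7 + T sin29.3°·tan35.4°
T·(sin29.3°·tan35.4° + 1.52·cos29.3°) = 1.52·76.3 − 96.7
T·(0.4894·0.7107 + 1.52·0.8721) = 116.0 − 96.7 = 19.4
T·1.6733 = 19.4
T = 11.6 kN/m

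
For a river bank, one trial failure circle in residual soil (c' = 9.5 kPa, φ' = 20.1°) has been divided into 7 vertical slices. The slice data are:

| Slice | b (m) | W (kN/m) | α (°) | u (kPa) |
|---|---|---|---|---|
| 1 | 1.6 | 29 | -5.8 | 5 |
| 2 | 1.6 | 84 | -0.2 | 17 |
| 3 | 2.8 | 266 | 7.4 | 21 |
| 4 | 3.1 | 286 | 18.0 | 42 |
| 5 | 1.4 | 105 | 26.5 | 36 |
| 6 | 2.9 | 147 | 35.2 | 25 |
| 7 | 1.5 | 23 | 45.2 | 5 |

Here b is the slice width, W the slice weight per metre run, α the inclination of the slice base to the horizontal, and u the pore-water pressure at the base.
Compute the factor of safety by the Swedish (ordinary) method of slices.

Ordinary method of slices: FS = Σ[c'·Δl_i + (W_i cosα_i − u_i·Δl_i)·tanφ'] / Σ W_i sinα_i, with Δl_i = b_i / cosα_i.
Slice 1: Δl = 1.6/cos(-5.8°) = 1.608 m; N'_1 = 29·cos(-5.8°) − 5·1.608 = 20.8; c'Δl = 15.28; W sinα = -2.9
Slice 2: Δl = 1.6/cos(-0.2°) = 1.600 m; N'_2 = 84·cos(-0.2°) − 17·1.600 = 56.8; c'Δl = 15.20; W sinα = -0.3
Slice 3: Δl = 2.8/cos7.4° = 2.824 m; N'_3 = 266·cos7.4° − 21·2.824 = 204.5; c'Δl = 26.82; W sinα = 34.3
Slice 4: Δl = 3.1/cos18.0° = 3.260 m; N'_4 = 286·cos18.0° − 42·3.260 = 135.1; c'Δl = 30.97; W sinα = 88.4
Slice 5: Δl = 1.4/cos26.5° = 1.564 m; N'_5 = 105·cos26.5° − 36·1.564 = 37.7; c'Δl = 14.86; W sinα = 46.9
Slice 6: Δl = 2.9/cos35.2° = 3.549 m; N'_6 = 147·cos35.2° − 25·3.549 = 31.4; c'Δl = 33.71; W sinα = 84.7
Slice 7: Δl = 1.5/cos45.2° = 2.129 m; N'_7 = 23·cos45.2° − 5·2.129 = 5.6; c'Δl = 20.22; W sinα = 16.3
Σc'Δl = 157.1 kN/m; ΣN' = 491.8 kN/m; ΣW sinα = 267.3 kN/m
Resisting = 157.1 + 491.8·tan20.1° = 157.1 + 180.0 = 337.0 kN/m
FS = 337.0 / 267.3 = 1.261

FS = 1.26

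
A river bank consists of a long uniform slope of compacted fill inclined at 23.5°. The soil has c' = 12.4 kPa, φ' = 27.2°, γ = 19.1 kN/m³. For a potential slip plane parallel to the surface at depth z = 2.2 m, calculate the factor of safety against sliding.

FS = 1.99

For an infinite slope with a slip plane parallel to the surface (no pore pressure): FS = [c' + γz cos²β tanφ'] / [γz sinβ cosβ].
γz = 19.1·2.2 = 42.02 kN/m²
Numerator = 12.4 + 42.02·cos²23.5°·tan27.2° = 12.4 + 42.02·0.8410·0.5139 = 30.562 kPa
Denominator = 42.02·sin23.5°·cos23.5° = 42.02·0.3987·0.9171 = 15.366 kPa
FS = 30.562 / 15.366 = 1.989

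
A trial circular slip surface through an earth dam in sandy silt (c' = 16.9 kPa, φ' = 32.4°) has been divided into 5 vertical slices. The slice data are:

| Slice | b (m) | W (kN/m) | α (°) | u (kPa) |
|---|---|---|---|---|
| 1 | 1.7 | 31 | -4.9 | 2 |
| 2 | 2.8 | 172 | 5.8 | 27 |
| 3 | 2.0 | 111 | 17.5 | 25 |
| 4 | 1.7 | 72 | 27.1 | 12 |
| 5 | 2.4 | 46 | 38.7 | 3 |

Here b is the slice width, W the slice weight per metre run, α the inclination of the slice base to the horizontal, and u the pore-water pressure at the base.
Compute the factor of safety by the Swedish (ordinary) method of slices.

FS = 3.20

Ordinary method of slices: FS = Σ[c'·Δl_i + (W_i cosα_i − u_i·Δl_i)·tanφ'] / Σ W_i sinα_i, with Δl_i = b_i / cosα_i.
Slice 1: Δl = 1.7/cos(-4.9°) = 1.706 m; N'_1 = 31·cos(-4.9°) − 2·1.706 = 27.5; c'Δl = 28.84; W sinα = -2.6
Slice 2: Δl = 2.8/cos5.8° = 2.814 m; N'_2 = 172·cos5.8° − 27·2.814 = 95.1; c'Δl = 47.56; W sinα = 17.4
Slice 3: Δl = 2.0/cos17.5° = 2.097 m; N'_3 = 111·cos17.5° − 25·2.097 = 53.4; c'Δl = 35.44; W sinα = 33.4
Slice 4: Δl = 1.7/cos27.1° = 1.910 m; N'_4 = 72·cos27.1° − 12·1.910 = 41.2; c'Δl = 32.27; W sinα = 32.8
Slice 5: Δl = 2.4/cos38.7° = 3.075 m; N'_5 = 46·cos38.7° − 3·3.075 = 26.7; c'Δl = 51.97; W sinα = 28.8
Σc'Δl = 196.1 kN/m; ΣN' = 243.9 kN/m; ΣW sinα = 109.7 kN/m
Resisting = 196.1 + 243.9·tan32.4° = 196.1 + 154.8 = 350.9 kN/m
FS = 350.9 / 109.7 = 3.199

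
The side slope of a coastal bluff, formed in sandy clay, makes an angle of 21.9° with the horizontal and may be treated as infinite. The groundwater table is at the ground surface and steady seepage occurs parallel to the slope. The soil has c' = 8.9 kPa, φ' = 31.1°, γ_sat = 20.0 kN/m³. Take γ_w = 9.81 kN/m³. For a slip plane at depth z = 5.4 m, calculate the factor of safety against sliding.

FS = 1.00

With seepage parallel to the slope and the water table at the surface, the effective normal stress on the slip plane uses the buoyant unit weight γ' = γ_sat − γ_w while the driving shear stress uses γ_sat:
FS = [c' + γ' z cos²β tanφ'] / [γ_sat z sinβ cosβ]
γ' = 20.0 − 9.81 = 10.19 kN/m³
Numerator = 8.9 + 10.19·5.4·cos²21.9°·tan31.1° = 8.9 + 10.19·5.4·0.8609·0.6032 = 37.476 kPa
Denominator = 20.0·5.4·sin21.9°·cos21.9° = 20.0·5.4·0.3730·0.9278 = 37.376 kPa
FS = 37.476 / 37.376 = 1.003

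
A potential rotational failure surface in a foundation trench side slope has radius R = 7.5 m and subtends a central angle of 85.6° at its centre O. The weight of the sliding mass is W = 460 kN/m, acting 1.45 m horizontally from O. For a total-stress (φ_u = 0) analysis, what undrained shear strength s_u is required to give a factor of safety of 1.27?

FS = s_u·L_a·R / (W·d), so s_u = FS·W·d / (L_a·R).
Arc length L_a = R·θ = 7.5·(85.6°·π/180) = 7.5·1.4940 = 11.21 m
s_u = 1.27·460·1.45 / (11.21·7.5) = 847.1 / 84.04 = 10.08 kPa

s_u = 10.1 kPa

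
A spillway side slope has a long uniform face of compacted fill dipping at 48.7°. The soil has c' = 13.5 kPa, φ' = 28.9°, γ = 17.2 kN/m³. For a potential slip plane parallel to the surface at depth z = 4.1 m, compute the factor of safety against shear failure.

FS = 0.87

For an infinite slope with a slip plane parallel to the surface (no pore pressure): FS = [c' + γz cos²β tanφ'] / [γz sinβ cosβ].
γz = 17.2·4.1 = 70.52 kN/m²
Numerator = 13.5 + 70.52·cos²48.7°·tan28.9° = 13.5 + 70.52·0.4356·0.5520 = 30.458 kPa
Denominator = 70.52·sin48.7°·cos48.7° = 70.52·0.7513·0.6600 = 34.966 kPa
FS = 30.458 / 34.966 = 0.871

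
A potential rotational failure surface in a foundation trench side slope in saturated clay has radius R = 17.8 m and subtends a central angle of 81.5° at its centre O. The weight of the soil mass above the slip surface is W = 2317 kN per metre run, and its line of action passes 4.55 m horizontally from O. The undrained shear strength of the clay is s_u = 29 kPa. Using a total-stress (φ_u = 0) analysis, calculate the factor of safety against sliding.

Taking moments about the centre O, the resisting moment is provided by the undrained shear strength acting along the arc:
Arc length L_a = R·θ = 17.8·(81.5°·π/180) = 17.8·1.4224 = 25.32 m
M_R = s_u·L_a·R = 29·25.32·17.8 = 13069.9 kN·m/m
M_D = W·d = 2317·4.55 = 10542.4 kN·m/m
FS = M_R / M_D = 13069.9 / 10542.4 = 1.240

FS = 1.24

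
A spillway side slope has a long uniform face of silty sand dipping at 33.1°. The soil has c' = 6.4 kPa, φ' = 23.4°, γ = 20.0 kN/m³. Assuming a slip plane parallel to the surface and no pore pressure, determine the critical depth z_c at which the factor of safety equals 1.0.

z_c = 2.08 m

Setting FS = 1.00 in FS = [c' + γz cos²β tanφ'] / [γz sinβ cosβ] and solving for z:
z = c' / [γ cosβ (FS·sinβ − cosβ·tanφ')]
  = 6.4 / [20.0·cos33.1°·(1.00·sin33.1° − cos33.1°·tan23.4°)]
  = 6.4 / [20.0·0.8377·(1.00·0.5461 − 0.8377·0.4327)]
  = 6.4 / 3.0759 = 2.081 m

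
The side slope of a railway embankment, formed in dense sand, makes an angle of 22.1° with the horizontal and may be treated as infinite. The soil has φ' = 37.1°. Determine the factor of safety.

FS = 1.86

For a dry cohesionless infinite slope the factor of safety is FS = tanφ' / tanβ.
FS = tan37.1° / tan22.1° = 0.7563 / 0.4061 = 1.863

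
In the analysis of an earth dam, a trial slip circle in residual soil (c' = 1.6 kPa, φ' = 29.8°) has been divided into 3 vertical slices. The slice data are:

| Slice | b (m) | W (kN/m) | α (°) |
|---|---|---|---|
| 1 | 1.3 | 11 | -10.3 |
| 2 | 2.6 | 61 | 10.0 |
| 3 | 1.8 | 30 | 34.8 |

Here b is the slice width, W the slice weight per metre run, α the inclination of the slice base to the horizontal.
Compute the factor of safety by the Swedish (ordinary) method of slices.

FS = 2.51

Ordinary method of slices: FS = Σ[c'·Δl_i + (W_i cosα_i)·tanφ'] / Σ W_i sinα_i, with Δl_i = b_i / cosα_i.
Slice 1: Δl = 1.3/cos(-10.3°) = 1.321 m; N'_1 = 11·cos(-10.3°) = 10.8; c'Δl = 2.11; W sinα = -2.0
Slice 2: Δl = 2.6/cos10.0° = 2.640 m; N'_2 = 61·cos10.0° = 60.1; c'Δl = 4.22; W sinα = 10.6
Slice 3: Δl = 1.8/cos34.8° = 2.192 m; N'_3 = 30·cos34.8° = 24.6; c'Δl = 3.51; W sinα = 17.1
Σc'Δl = 9.8 kN/m; ΣN' = 95.5 kN/m; ΣW sinα = 25.7 kN/m
Resisting = 9.8 + 95.5·tan29.8° = 9.8 + 54.7 = 64.6 kN/m
FS = 64.6 / 25.7 = 2.507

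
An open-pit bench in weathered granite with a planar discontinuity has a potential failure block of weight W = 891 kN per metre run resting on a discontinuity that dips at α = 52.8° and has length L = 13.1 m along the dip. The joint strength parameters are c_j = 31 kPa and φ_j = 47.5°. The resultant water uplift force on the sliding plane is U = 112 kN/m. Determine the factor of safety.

FS = 1.23

Resolving the block weight along and normal to the plane and applying the Mohr–Coulomb strength on the joint:
N' = W cosα − U = 891·cos52.8° − 112 = 426.7 kN/m
Driving force T = W sinα = 891·sin52.8° = 709.7 kN/m
Resisting force R = c_j·L + N'·tanφ_j = 31·13.1 + 426.7·tan47.5° = 406.1 + 465.7 = 871.8 kN/m
FS = R / T = 871.8 / 709.7 = 1.228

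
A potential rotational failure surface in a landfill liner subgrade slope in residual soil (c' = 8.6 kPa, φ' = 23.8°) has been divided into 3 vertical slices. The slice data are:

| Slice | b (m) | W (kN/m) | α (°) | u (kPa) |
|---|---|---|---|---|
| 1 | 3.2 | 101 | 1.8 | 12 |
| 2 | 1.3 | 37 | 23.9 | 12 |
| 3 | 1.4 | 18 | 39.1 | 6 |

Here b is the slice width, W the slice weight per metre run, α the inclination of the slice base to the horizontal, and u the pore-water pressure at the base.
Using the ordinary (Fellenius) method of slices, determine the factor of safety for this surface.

Ordinary method of slices: FS = Σ[c'·Δl_i + (W_i cosα_i − u_i·Δl_i)·tanφ'] / Σ W_i sinα_i, with Δl_i = b_i / cosα_i.
Slice 1: Δl = 3.2/cos1.8° = 3.202 m; N'_1 = 101·cos1.8° − 12·3.202 = 62.5; c'Δl = 27.53; W sinα = 3.2
Slice 2: Δl = 1.3/cos23.9° = 1.422 m; N'_2 = 37·cos23.9° − 12·1.422 = 16.8; c'Δl = 12.23; W sinα = 15.0
Slice 3: Δl = 1.4/cos39.1° = 1.804 m; N'_3 = 18·cos39.1° − 6·1.804 = 3.1; c'Δl = 15.51; W sinα = 11.4
Σc'Δl = 55.3 kN/m; ΣN' = 82.4 kN/m; ΣW sinα = 29.5 kN/m
Resisting = 55.3 + 82.4·tan23.8° = 55.3 + 36.4 = 91.6 kN/m
FS = 91.6 / 29.5 = 3.105

FS = 3.10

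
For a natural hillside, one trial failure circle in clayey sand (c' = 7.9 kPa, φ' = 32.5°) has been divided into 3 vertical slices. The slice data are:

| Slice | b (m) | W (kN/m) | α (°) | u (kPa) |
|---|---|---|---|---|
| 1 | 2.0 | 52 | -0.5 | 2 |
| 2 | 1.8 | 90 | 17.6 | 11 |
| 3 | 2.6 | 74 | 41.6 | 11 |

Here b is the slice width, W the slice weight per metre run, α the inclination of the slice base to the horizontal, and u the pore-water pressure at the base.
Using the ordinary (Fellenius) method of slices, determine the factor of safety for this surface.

Ordinary method of slices: FS = Σ[c'·Δl_i + (W_i cosα_i − u_i·Δl_i)·tanφ'] / Σ W_i sinα_i, with Δl_i = b_i / cosα_i.
Slice 1: Δl = 2.0/cos(-0.5°) = 2.000 m; N'_1 = 52·cos(-0.5°) − 2·2.000 = 48.0; c'Δl = 15.80; W sinα = -0.5
Slice 2: Δl = 1.8/cos17.6° = 1.888 m; N'_2 = 90·cos17.6° − 11·1.888 = 65.0; c'Δl = 14.92; W sinα = 27.2
Slice 3: Δl = 2.6/cos41.6° = 3.477 m; N'_3 = 74·cos41.6° − 11·3.477 = 17.1; c'Δl = 27.47; W sinα = 49.1
Σc'Δl = 58.2 kN/m; ΣN' = 130.1 kN/m; ΣW sinα = 75.9 kN/m
Resisting = 58.2 + 130.1·tan32.5° = 58.2 + 82.9 = 141.1 kN/m
FS = 141.1 / 75.9 = 1.859

FS = 1.86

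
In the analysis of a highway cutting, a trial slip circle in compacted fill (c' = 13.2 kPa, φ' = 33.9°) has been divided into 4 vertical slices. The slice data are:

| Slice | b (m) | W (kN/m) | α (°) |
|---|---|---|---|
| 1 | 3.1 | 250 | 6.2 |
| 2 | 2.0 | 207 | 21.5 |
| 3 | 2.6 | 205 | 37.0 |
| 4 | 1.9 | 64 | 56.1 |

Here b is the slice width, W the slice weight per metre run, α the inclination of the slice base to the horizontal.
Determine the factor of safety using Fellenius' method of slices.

Ordinary method of slices: FS = Σ[c'·Δl_i + (W_i cosα_i)·tanφ'] / Σ W_i sinα_i, with Δl_i = b_i / cosα_i.
Slice 1: Δl = 3.1/cos6.2° = 3.118 m; N'_1 = 250·cos6.2° = 248.5; c'Δl = 41.16; W sinα = 27.0
Slice 2: Δl = 2.0/cos21.5° = 2.150 m; N'_2 = 207·cos21.5° = 192.6; c'Δl = 28.37; W sinα = 75.9
Slice 3: Δl = 2.6/cos37.0° = 3.256 m; N'_3 = 205·cos37.0° = 163.7; c'Δl = 42.97; W sinα = 123.4
Slice 4: Δl = 1.9/cos56.1° = 3.407 m; N'_4 = 64·cos56.1° = 35.7; c'Δl = 44.97; W sinα = 53.1
Σc'Δl = 157.5 kN/m; ΣN' = 640.6 kN/m; ΣW sinα = 279.4 kN/m
Resisting = 157.5 + 640.6·tan33.9° = 157.5 + 430.4 = 587.9 kN/m
FS = 587.9 / 279.4 = 2.104

FS = 2.10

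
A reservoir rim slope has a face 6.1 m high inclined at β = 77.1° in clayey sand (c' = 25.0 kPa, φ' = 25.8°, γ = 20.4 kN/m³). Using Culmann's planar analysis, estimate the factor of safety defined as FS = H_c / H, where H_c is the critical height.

FS = 1.88

H_c = (4c'/γ) · sinβ cosφ' / [1 − cos(β − φ')]
    = (4·25.0/20.4) · sin77.1°·cos25.8° / [1 − cos51.3°]
    = 4.902 · 0.8776 / 0.3748 = 11.48 m
FS = H_c / H = 11.48 / 6.1 = 1.882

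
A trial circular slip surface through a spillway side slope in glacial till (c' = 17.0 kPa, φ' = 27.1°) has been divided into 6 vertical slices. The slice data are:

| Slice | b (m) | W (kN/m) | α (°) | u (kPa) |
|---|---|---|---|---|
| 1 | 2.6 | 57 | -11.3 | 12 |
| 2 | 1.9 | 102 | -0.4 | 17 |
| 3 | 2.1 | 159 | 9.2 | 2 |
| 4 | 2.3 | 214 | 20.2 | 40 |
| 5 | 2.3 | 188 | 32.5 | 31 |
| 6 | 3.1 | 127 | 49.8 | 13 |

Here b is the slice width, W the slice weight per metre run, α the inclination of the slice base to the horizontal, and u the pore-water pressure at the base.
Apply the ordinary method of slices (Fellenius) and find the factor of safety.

Ordinary method of slices: FS = Σ[c'·Δl_i + (W_i cosα_i − u_i·Δl_i)·tanφ'] / Σ W_i sinα_i, with Δl_i = b_i / cosα_i.
Slice 1: Δl = 2.6/cos(-11.3°) = 2.651 m; N'_1 = 57·cos(-11.3°) − 12·2.651 = 24.1; c'Δl = 45.07; W sinα = -11.2
Slice 2: Δl = 1.9/cos(-0.4°) = 1.900 m; N'_2 = 102·cos(-0.4°) − 17·1.900 = 69.7; c'Δl = 32.30; W sinα = -0.7
Slice 3: Δl = 2.1/cos9.2° = 2.127 m; N'_3 = 159·cos9.2° − 2·2.127 = 152.7; c'Δl = 36.17; W sinα = 25.4
Slice 4: Δl = 2.3/cos20.2° = 2.451 m; N'_4 = 214·cos20.2° − 40·2.451 = 102.8; c'Δl = 41.66; W sinα = 73.9
Slice 5: Δl = 2.3/cos32.5° = 2.727 m; N'_5 = 188·cos32.5° − 31·2.727 = 74.0; c'Δl = 46.36; W sinα = 101.0
Slice 6: Δl = 3.1/cos49.8° = 4.803 m; N'_6 = 127·cos49.8° − 13·4.803 = 19.5; c'Δl = 81.65; W sinα = 97.0
Σc'Δl = 283.2 kN/m; ΣN' = 442.8 kN/m; ΣW sinα = 285.4 kN/m
Resisting = 283.2 + 442.8·tan27.1° = 283.2 + 226.6 = 509.8 kN/m
FS = 509.8 / 285.4 = 1.786

FS = 1.79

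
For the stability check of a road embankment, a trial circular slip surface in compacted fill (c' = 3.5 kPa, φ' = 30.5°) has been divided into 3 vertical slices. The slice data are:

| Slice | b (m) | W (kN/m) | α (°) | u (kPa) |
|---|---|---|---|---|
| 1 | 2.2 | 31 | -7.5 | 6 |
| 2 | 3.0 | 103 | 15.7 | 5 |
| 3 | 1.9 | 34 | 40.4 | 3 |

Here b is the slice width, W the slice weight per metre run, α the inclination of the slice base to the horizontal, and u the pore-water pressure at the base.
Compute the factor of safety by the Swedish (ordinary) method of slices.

FS = 2.13

Ordinary method of slices: FS = Σ[c'·Δl_i + (W_i cosα_i − u_i·Δl_i)·tanφ'] / Σ W_i sinα_i, with Δl_i = b_i / cosα_i.
Slice 1: Δl = 2.2/cos(-7.5°) = 2.219 m; N'_1 = 31·cos(-7.5°) − 6·2.219 = 17.4; c'Δl = 7.77; W sinα = -4.0
Slice 2: Δl = 3.0/cos15.7° = 3.116 m; N'_2 = 103·cos15.7° − 5·3.116 = 83.6; c'Δl = 10.91; W sinα = 27.9
Slice 3: Δl = 1.9/cos40.4° = 2.495 m; N'_3 = 34·cos40.4° − 3·2.495 = 18.4; c'Δl = 8.73; W sinα = 22.0
Σc'Δl = 27.4 kN/m; ΣN' = 119.4 kN/m; ΣW sinα = 45.9 kN/m
Resisting = 27.4 + 119.4·tan30.5° = 27.4 + 70.3 = 97.7 kN/m
FS = 97.7 / 45.9 = 2.131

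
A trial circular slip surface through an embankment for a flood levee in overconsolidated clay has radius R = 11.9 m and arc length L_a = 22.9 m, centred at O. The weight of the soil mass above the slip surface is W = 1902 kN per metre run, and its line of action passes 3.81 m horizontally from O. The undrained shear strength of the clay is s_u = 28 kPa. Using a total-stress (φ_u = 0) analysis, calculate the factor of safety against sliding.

Taking moments about the centre O, the resisting moment is provided by the undrained shear strength acting along the arc:
M_R = s_u·L_a·R = 28·22.90·11.9 = 7630.3 kN·m/m
M_D = W·d = 1902·3.81 = 7246.6 kN·m/m
FS = M_R / M_D = 7630.3 / 7246.6 = 1.053

FS = 1.05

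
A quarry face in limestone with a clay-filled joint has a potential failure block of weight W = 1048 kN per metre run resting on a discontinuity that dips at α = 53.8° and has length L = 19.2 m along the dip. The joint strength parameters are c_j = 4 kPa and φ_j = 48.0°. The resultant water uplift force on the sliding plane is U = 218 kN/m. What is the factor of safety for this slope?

Resolving the block weight along and normal to the plane and applying the Mohr–Coulomb strength on the joint:
N' = W cosα − U = 1048·cos53.8° − 218 = 401.0 kN/m
Driving force T = W sinα = 1048·sin53.8° = 845.7 kN/m
Resisting force R = c_j·L + N'·tanφ_j = 4·19.2 + 401.0·tan48.0° = 76.8 + 445.3 = 522.1 kN/m
FS = R / T = 522.1 / 845.7 = 0.617

FS = 0.62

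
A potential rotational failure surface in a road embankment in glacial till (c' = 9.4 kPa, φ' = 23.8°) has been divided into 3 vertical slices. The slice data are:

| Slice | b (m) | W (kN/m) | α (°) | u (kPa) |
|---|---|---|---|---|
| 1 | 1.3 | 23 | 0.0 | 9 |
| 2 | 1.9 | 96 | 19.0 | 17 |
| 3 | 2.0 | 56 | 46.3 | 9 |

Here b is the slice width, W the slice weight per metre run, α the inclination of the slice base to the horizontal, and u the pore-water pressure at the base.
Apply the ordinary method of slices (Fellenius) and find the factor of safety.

Ordinary method of slices: FS = Σ[c'·Δl_i + (W_i cosα_i − u_i·Δl_i)·tanφ'] / Σ W_i sinα_i, with Δl_i = b_i / cosα_i.
Slice 1: Δl = 1.3/cos0.0° = 1.300 m; N'_1 = 23·cos0.0° − 9·1.300 = 11.3; c'Δl = 12.22; W sinα = 0.0
Slice 2: Δl = 1.9/cos19.0° = 2.009 m; N'_2 = 96·cos19.0° − 17·2.009 = 56.6; c'Δl = 18.89; W sinα = 31.3
Slice 3: Δl = 2.0/cos46.3° = 2.895 m; N'_3 = 56·cos46.3° − 9·2.895 = 12.6; c'Δl = 27.21; W sinα = 40.5
Σc'Δl = 58.3 kN/m; ΣN' = 80.5 kN/m; ΣW sinα = 71.7 kN/m
Resisting = 58.3 + 80.5·tan23.8° = 58.3 + 35.5 = 93.8 kN/m
FS = 93.8 / 71.7 = 1.308

FS = 1.31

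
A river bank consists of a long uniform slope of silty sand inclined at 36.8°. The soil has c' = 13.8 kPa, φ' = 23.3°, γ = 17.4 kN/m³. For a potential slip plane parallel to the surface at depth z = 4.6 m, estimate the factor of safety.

FS = 0.94

For an infinite slope with a slip plane parallel to the surface (no pore pressure): FS = [c' + γz cos²β tanφ'] / [γz sinβ cosβ].
γz = 17.4·4.6 = 80.04 kN/m²
Numerator = 13.8 + 80.04·cos²36.8°·tan23.3° = 13.8 + 80.04·0.6412·0.4307 = 35.902 kPa
Denominator = 80.04·sin36.8°·cos36.8° = 80.04·0.5990·0.8007 = 38.392 kPa
FS = 35.902 / 38.392 = 0.935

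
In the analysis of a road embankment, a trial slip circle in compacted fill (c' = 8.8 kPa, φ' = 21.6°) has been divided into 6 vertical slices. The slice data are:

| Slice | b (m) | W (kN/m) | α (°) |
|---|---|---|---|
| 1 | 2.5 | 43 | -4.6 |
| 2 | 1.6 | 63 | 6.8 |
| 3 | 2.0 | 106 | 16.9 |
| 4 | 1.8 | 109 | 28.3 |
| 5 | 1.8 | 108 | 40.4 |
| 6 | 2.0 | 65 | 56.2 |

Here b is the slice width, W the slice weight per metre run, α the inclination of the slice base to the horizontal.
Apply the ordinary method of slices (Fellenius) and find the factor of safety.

Ordinary method of slices: FS = Σ[c'·Δl_i + (W_i cosα_i)·tanφ'] / Σ W_i sinα_i, with Δl_i = b_i / cosα_i.
Slice 1: Δl = 2.5/cos(-4.6°) = 2.508 m; N'_1 = 43·cos(-4.6°) = 42.9; c'Δl = 22.07; W sinα = -3.4
Slice 2: Δl = 1.6/cos6.8° = 1.611 m; N'_2 = 63·cos6.8° = 62.6; c'Δl = 14.18; W sinα = 7.5
Slice 3: Δl = 2.0/cos16.9° = 2.090 m; N'_3 = 106·cos16.9° = 101.4; c'Δl = 18.39; W sinα = 30.8
Slice 4: Δl = 1.8/cos28.3° = 2.044 m; N'_4 = 109·cos28.3° = 96.0; c'Δl = 17.99; W sinα = 51.7
Slice 5: Δl = 1.8/cos40.4° = 2.364 m; N'_5 = 108·cos40.4° = 82.2; c'Δl = 20.80; W sinα = 70.0
Slice 6: Δl = 2.0/cos56.2° = 3.595 m; N'_6 = 65·cos56.2° = 36.2; c'Δl = 31.64; W sinα = 54.0
Σc'Δl = 125.1 kN/m; ΣN' = 421.2 kN/m; ΣW sinα = 210.5 kN/m
Resisting = 125.1 + 421.2·tan21.6° = 125.1 + 166.8 = 291.8 kN/m
FS = 291.8 / 210.5 = 1.386

FS = 1.39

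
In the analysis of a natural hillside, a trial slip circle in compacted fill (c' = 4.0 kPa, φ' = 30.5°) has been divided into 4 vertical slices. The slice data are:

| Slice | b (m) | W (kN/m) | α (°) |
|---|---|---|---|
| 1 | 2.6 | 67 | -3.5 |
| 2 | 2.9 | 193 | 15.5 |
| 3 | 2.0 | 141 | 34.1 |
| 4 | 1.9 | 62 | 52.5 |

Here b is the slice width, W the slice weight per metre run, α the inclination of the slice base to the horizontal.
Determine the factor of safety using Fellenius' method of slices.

Ordinary method of slices: FS = Σ[c'·Δl_i + (W_i cosα_i)·tanφ'] / Σ W_i sinα_i, with Δl_i = b_i / cosα_i.
Slice 1: Δl = 2.6/cos(-3.5°) = 2.605 m; N'_1 = 67·cos(-3.5°) = 66.9; c'Δl = 10.42; W sinα = -4.1
Slice 2: Δl = 2.9/cos15.5° = 3.009 m; N'_2 = 193·cos15.5° = 186.0; c'Δl = 12.04; W sinα = 51.6
Slice 3: Δl = 2.0/cos34.1° = 2.415 m; N'_3 = 141·cos34.1° = 116.8; c'Δl = 9.66; W sinα = 79.1
Slice 4: Δl = 1.9/cos52.5° = 3.121 m; N'_4 = 62·cos52.5° = 37.7; c'Δl = 12.48; W sinα = 49.2
Σc'Δl = 44.6 kN/m; ΣN' = 407.4 kN/m; ΣW sinα = 175.7 kN/m
Resisting = 44.6 + 407.4·tan30.5° = 44.6 + 240.0 = 284.6 kN/m
FS = 284.6 / 175.7 = 1.619

FS = 1.62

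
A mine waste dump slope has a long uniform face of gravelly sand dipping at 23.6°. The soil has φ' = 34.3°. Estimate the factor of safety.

FS = 1.56

For a dry cohesionless infinite slope the factor of safety is FS = tanφ' / tanβ.
FS = tan34.3° / tan23.6° = 0.6822 / 0.4369 = 1.561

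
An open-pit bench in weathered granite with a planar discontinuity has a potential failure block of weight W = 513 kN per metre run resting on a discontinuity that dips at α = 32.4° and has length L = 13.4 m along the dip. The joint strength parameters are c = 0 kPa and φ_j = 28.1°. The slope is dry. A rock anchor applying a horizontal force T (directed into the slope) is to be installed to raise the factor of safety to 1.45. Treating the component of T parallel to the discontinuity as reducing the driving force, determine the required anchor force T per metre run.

Resolving forces along and normal to the sliding plane, with the horizontal anchor force T adding T·sinα to the effective normal force and T·cosα acting up the plane against the driving force:
FS = [cL + (W cosα + T sinα) tanφ_j] / [W sinα − T cosα]
Without the anchor: N' = 433.1 kN/m, driving T_d = 274.9 kN/m, resisting R = 0·13.4 + 433.1·tan28.1° = 231.3 kN/m, FS = 0.84.
Setting FS = 1.45 and solving for T:
1.45·(274.9 − T cos32.4°) = 231.3 + T sin32.4°·tan28.1°
T·(sin32.4°·tan28.1° + 1.45·cos32.4°) = 1.45·274.9 − 231.3
T·(0.5358·0.5340 + 1.45·0.8443) = 398.6 − 231.3 = 167.3
T·1.5104 = 167.3
T = 110.8 kN/m

T = 111 kN/m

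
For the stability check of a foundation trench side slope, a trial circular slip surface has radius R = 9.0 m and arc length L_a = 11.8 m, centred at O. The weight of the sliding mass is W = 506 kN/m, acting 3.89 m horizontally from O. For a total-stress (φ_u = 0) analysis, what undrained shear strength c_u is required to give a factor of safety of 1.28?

c_u = 23.7 kPa

FS = c_u·L_a·R / (W·d), so c_u = FS·W·d / (L_a·R).
c_u = 1.28·506·3.89 / (11.80·9.0) = 2519.5 / 106.20 = 23.72 kPa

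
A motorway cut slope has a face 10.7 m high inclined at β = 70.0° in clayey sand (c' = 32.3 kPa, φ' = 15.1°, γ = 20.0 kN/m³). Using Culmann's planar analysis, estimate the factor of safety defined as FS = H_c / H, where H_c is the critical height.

FS = 1.29

H_c = (4c'/γ) · sinβ cosφ' / [1 − cos(β − φ')]
    = (4·32.3/20.0) · sin70.0°·cos15.1° / [1 − cos54.9°]
    = 6.460 · 0.9072 / 0.4250 = 13.79 m
FS = H_c / H = 13.79 / 10.7 = 1.289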